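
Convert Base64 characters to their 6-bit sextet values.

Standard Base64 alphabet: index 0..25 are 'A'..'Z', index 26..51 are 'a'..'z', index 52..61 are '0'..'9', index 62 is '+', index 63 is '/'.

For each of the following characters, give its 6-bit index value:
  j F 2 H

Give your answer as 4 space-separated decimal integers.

'j': a..z range, 26 + ord('j') − ord('a') = 35
'F': A..Z range, ord('F') − ord('A') = 5
'2': 0..9 range, 52 + ord('2') − ord('0') = 54
'H': A..Z range, ord('H') − ord('A') = 7

Answer: 35 5 54 7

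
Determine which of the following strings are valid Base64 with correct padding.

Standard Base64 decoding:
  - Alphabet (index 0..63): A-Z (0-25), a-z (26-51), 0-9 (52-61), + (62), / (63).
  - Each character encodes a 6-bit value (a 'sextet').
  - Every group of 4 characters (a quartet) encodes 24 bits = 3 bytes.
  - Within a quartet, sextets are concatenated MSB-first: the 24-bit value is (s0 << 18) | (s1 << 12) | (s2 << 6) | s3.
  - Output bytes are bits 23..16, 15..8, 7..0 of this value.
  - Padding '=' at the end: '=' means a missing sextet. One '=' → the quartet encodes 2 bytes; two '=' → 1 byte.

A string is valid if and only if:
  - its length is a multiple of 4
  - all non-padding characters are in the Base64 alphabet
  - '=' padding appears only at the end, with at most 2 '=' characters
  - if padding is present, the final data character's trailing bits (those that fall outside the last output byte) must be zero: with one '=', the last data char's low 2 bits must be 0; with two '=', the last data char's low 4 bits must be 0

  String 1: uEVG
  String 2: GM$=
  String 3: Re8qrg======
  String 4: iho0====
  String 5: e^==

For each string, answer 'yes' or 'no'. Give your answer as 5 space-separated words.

String 1: 'uEVG' → valid
String 2: 'GM$=' → invalid (bad char(s): ['$'])
String 3: 'Re8qrg======' → invalid (6 pad chars (max 2))
String 4: 'iho0====' → invalid (4 pad chars (max 2))
String 5: 'e^==' → invalid (bad char(s): ['^'])

Answer: yes no no no no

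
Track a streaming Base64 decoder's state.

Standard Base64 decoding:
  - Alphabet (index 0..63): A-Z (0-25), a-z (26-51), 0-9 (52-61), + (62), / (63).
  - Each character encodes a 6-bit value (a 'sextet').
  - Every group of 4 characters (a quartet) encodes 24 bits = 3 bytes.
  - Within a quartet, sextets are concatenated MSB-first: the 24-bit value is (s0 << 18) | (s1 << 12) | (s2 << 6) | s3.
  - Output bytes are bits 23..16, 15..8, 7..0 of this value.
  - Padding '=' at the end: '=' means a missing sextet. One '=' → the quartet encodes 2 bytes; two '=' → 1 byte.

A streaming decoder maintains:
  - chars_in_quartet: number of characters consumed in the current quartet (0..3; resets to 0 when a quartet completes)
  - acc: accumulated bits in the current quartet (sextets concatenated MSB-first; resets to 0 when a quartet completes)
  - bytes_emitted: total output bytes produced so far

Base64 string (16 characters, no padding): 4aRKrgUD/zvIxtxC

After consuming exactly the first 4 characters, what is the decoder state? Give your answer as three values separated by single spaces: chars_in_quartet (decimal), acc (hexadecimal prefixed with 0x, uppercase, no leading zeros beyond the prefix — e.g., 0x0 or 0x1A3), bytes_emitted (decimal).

After char 0 ('4'=56): chars_in_quartet=1 acc=0x38 bytes_emitted=0
After char 1 ('a'=26): chars_in_quartet=2 acc=0xE1A bytes_emitted=0
After char 2 ('R'=17): chars_in_quartet=3 acc=0x38691 bytes_emitted=0
After char 3 ('K'=10): chars_in_quartet=4 acc=0xE1A44A -> emit E1 A4 4A, reset; bytes_emitted=3

Answer: 0 0x0 3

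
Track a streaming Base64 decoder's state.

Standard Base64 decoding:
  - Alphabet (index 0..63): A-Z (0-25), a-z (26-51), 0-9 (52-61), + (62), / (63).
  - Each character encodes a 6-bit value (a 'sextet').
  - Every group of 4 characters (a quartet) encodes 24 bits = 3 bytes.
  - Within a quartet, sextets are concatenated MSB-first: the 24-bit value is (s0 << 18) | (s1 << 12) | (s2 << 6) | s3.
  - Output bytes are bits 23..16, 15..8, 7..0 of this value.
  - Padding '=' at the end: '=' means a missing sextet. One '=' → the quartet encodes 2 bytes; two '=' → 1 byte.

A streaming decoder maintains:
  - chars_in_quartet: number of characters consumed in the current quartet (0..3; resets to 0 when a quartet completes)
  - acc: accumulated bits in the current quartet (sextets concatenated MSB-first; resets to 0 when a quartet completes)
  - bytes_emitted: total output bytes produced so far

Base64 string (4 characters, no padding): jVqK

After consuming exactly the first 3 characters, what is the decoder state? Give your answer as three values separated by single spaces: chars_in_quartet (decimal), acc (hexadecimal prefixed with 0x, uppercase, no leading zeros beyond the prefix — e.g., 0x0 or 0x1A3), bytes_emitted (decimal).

Answer: 3 0x2356A 0

Derivation:
After char 0 ('j'=35): chars_in_quartet=1 acc=0x23 bytes_emitted=0
After char 1 ('V'=21): chars_in_quartet=2 acc=0x8D5 bytes_emitted=0
After char 2 ('q'=42): chars_in_quartet=3 acc=0x2356A bytes_emitted=0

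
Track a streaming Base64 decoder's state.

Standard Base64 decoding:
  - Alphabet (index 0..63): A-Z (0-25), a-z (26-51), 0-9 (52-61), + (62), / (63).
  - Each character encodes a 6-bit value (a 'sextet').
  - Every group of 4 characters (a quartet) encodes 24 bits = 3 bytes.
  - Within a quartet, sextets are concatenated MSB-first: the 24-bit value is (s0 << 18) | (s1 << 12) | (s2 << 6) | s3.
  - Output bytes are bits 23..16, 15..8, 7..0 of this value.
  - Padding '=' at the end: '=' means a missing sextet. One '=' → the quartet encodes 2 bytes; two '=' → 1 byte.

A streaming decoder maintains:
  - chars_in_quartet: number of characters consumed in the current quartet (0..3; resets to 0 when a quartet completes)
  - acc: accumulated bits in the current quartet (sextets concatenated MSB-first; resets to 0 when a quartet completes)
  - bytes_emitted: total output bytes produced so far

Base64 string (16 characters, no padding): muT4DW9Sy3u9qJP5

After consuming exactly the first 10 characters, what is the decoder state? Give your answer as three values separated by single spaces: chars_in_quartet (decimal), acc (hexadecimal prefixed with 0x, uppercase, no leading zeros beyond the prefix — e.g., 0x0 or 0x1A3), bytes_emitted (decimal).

After char 0 ('m'=38): chars_in_quartet=1 acc=0x26 bytes_emitted=0
After char 1 ('u'=46): chars_in_quartet=2 acc=0x9AE bytes_emitted=0
After char 2 ('T'=19): chars_in_quartet=3 acc=0x26B93 bytes_emitted=0
After char 3 ('4'=56): chars_in_quartet=4 acc=0x9AE4F8 -> emit 9A E4 F8, reset; bytes_emitted=3
After char 4 ('D'=3): chars_in_quartet=1 acc=0x3 bytes_emitted=3
After char 5 ('W'=22): chars_in_quartet=2 acc=0xD6 bytes_emitted=3
After char 6 ('9'=61): chars_in_quartet=3 acc=0x35BD bytes_emitted=3
After char 7 ('S'=18): chars_in_quartet=4 acc=0xD6F52 -> emit 0D 6F 52, reset; bytes_emitted=6
After char 8 ('y'=50): chars_in_quartet=1 acc=0x32 bytes_emitted=6
After char 9 ('3'=55): chars_in_quartet=2 acc=0xCB7 bytes_emitted=6

Answer: 2 0xCB7 6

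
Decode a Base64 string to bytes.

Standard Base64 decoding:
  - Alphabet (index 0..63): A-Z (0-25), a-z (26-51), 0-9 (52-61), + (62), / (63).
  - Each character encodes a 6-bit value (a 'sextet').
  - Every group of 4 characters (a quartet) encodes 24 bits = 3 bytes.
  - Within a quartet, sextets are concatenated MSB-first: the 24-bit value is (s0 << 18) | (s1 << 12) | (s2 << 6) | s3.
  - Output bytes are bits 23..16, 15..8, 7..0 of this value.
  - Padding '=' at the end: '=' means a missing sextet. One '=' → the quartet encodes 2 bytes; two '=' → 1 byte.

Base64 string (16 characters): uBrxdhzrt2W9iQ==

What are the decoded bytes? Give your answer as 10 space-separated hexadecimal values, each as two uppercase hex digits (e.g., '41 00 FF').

Answer: B8 1A F1 76 1C EB B7 65 BD 89

Derivation:
After char 0 ('u'=46): chars_in_quartet=1 acc=0x2E bytes_emitted=0
After char 1 ('B'=1): chars_in_quartet=2 acc=0xB81 bytes_emitted=0
After char 2 ('r'=43): chars_in_quartet=3 acc=0x2E06B bytes_emitted=0
After char 3 ('x'=49): chars_in_quartet=4 acc=0xB81AF1 -> emit B8 1A F1, reset; bytes_emitted=3
After char 4 ('d'=29): chars_in_quartet=1 acc=0x1D bytes_emitted=3
After char 5 ('h'=33): chars_in_quartet=2 acc=0x761 bytes_emitted=3
After char 6 ('z'=51): chars_in_quartet=3 acc=0x1D873 bytes_emitted=3
After char 7 ('r'=43): chars_in_quartet=4 acc=0x761CEB -> emit 76 1C EB, reset; bytes_emitted=6
After char 8 ('t'=45): chars_in_quartet=1 acc=0x2D bytes_emitted=6
After char 9 ('2'=54): chars_in_quartet=2 acc=0xB76 bytes_emitted=6
After char 10 ('W'=22): chars_in_quartet=3 acc=0x2DD96 bytes_emitted=6
After char 11 ('9'=61): chars_in_quartet=4 acc=0xB765BD -> emit B7 65 BD, reset; bytes_emitted=9
After char 12 ('i'=34): chars_in_quartet=1 acc=0x22 bytes_emitted=9
After char 13 ('Q'=16): chars_in_quartet=2 acc=0x890 bytes_emitted=9
Padding '==': partial quartet acc=0x890 -> emit 89; bytes_emitted=10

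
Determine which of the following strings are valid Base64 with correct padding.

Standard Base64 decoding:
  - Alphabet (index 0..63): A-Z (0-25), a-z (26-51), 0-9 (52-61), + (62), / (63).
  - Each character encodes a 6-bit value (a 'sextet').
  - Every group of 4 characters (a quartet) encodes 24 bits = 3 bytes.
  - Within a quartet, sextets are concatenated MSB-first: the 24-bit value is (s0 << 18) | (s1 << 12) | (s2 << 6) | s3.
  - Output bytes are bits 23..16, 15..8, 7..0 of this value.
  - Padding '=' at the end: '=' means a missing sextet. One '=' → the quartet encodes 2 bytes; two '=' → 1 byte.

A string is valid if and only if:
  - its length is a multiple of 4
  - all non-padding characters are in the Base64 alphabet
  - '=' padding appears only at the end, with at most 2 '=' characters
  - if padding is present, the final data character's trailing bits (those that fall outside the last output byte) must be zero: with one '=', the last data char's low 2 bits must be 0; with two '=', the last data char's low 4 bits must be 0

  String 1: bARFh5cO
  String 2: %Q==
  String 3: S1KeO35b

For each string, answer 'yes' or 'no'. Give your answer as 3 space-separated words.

Answer: yes no yes

Derivation:
String 1: 'bARFh5cO' → valid
String 2: '%Q==' → invalid (bad char(s): ['%'])
String 3: 'S1KeO35b' → valid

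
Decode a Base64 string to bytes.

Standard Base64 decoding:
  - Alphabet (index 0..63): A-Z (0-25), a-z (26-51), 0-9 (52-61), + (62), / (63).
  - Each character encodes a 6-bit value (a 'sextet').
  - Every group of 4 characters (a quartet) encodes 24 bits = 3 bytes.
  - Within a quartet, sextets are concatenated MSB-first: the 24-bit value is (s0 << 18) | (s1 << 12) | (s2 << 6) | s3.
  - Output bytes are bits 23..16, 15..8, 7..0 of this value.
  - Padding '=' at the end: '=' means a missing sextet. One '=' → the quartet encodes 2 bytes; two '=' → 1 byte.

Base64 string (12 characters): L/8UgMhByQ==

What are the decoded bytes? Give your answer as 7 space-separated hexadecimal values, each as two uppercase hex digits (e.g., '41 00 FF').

After char 0 ('L'=11): chars_in_quartet=1 acc=0xB bytes_emitted=0
After char 1 ('/'=63): chars_in_quartet=2 acc=0x2FF bytes_emitted=0
After char 2 ('8'=60): chars_in_quartet=3 acc=0xBFFC bytes_emitted=0
After char 3 ('U'=20): chars_in_quartet=4 acc=0x2FFF14 -> emit 2F FF 14, reset; bytes_emitted=3
After char 4 ('g'=32): chars_in_quartet=1 acc=0x20 bytes_emitted=3
After char 5 ('M'=12): chars_in_quartet=2 acc=0x80C bytes_emitted=3
After char 6 ('h'=33): chars_in_quartet=3 acc=0x20321 bytes_emitted=3
After char 7 ('B'=1): chars_in_quartet=4 acc=0x80C841 -> emit 80 C8 41, reset; bytes_emitted=6
After char 8 ('y'=50): chars_in_quartet=1 acc=0x32 bytes_emitted=6
After char 9 ('Q'=16): chars_in_quartet=2 acc=0xC90 bytes_emitted=6
Padding '==': partial quartet acc=0xC90 -> emit C9; bytes_emitted=7

Answer: 2F FF 14 80 C8 41 C9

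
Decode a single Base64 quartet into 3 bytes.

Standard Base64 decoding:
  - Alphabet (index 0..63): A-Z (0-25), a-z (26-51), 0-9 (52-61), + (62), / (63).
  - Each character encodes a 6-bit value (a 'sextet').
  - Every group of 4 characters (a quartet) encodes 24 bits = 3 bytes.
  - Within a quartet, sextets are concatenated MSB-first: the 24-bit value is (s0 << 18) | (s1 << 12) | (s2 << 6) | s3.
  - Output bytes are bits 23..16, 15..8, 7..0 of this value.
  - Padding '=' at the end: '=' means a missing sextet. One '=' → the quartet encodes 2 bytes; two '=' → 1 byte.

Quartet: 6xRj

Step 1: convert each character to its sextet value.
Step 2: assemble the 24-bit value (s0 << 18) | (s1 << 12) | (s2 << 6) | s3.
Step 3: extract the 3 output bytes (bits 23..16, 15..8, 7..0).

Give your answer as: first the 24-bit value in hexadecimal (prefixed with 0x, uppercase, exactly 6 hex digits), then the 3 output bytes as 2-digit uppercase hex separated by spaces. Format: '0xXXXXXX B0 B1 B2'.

Answer: 0xEB1463 EB 14 63

Derivation:
Sextets: 6=58, x=49, R=17, j=35
24-bit: (58<<18) | (49<<12) | (17<<6) | 35
      = 0xE80000 | 0x031000 | 0x000440 | 0x000023
      = 0xEB1463
Bytes: (v>>16)&0xFF=EB, (v>>8)&0xFF=14, v&0xFF=63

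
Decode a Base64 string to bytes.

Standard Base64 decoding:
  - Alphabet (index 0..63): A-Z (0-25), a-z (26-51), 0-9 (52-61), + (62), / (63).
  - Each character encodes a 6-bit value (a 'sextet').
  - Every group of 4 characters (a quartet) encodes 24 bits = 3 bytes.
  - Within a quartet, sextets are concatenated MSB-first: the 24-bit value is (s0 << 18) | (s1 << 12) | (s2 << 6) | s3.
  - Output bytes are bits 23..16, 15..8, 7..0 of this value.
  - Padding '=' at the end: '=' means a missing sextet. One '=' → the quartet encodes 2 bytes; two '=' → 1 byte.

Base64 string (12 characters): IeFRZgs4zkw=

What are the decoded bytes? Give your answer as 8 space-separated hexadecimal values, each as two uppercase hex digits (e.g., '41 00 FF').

Answer: 21 E1 51 66 0B 38 CE 4C

Derivation:
After char 0 ('I'=8): chars_in_quartet=1 acc=0x8 bytes_emitted=0
After char 1 ('e'=30): chars_in_quartet=2 acc=0x21E bytes_emitted=0
After char 2 ('F'=5): chars_in_quartet=3 acc=0x8785 bytes_emitted=0
After char 3 ('R'=17): chars_in_quartet=4 acc=0x21E151 -> emit 21 E1 51, reset; bytes_emitted=3
After char 4 ('Z'=25): chars_in_quartet=1 acc=0x19 bytes_emitted=3
After char 5 ('g'=32): chars_in_quartet=2 acc=0x660 bytes_emitted=3
After char 6 ('s'=44): chars_in_quartet=3 acc=0x1982C bytes_emitted=3
After char 7 ('4'=56): chars_in_quartet=4 acc=0x660B38 -> emit 66 0B 38, reset; bytes_emitted=6
After char 8 ('z'=51): chars_in_quartet=1 acc=0x33 bytes_emitted=6
After char 9 ('k'=36): chars_in_quartet=2 acc=0xCE4 bytes_emitted=6
After char 10 ('w'=48): chars_in_quartet=3 acc=0x33930 bytes_emitted=6
Padding '=': partial quartet acc=0x33930 -> emit CE 4C; bytes_emitted=8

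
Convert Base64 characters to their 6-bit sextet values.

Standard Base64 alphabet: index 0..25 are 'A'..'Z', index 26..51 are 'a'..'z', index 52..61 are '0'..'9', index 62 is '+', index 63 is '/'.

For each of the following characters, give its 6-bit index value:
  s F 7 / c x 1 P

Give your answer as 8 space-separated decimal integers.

's': a..z range, 26 + ord('s') − ord('a') = 44
'F': A..Z range, ord('F') − ord('A') = 5
'7': 0..9 range, 52 + ord('7') − ord('0') = 59
'/': index 63
'c': a..z range, 26 + ord('c') − ord('a') = 28
'x': a..z range, 26 + ord('x') − ord('a') = 49
'1': 0..9 range, 52 + ord('1') − ord('0') = 53
'P': A..Z range, ord('P') − ord('A') = 15

Answer: 44 5 59 63 28 49 53 15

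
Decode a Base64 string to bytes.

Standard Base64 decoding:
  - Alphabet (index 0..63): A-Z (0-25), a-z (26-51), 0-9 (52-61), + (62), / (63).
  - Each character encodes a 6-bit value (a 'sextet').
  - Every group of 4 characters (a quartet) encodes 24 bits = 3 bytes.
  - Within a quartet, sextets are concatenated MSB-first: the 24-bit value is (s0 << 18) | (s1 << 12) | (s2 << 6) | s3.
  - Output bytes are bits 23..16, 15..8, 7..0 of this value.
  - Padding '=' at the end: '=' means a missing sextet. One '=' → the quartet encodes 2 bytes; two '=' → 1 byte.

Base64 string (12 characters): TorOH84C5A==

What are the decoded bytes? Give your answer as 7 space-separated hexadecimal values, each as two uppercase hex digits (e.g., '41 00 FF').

Answer: 4E 8A CE 1F CE 02 E4

Derivation:
After char 0 ('T'=19): chars_in_quartet=1 acc=0x13 bytes_emitted=0
After char 1 ('o'=40): chars_in_quartet=2 acc=0x4E8 bytes_emitted=0
After char 2 ('r'=43): chars_in_quartet=3 acc=0x13A2B bytes_emitted=0
After char 3 ('O'=14): chars_in_quartet=4 acc=0x4E8ACE -> emit 4E 8A CE, reset; bytes_emitted=3
After char 4 ('H'=7): chars_in_quartet=1 acc=0x7 bytes_emitted=3
After char 5 ('8'=60): chars_in_quartet=2 acc=0x1FC bytes_emitted=3
After char 6 ('4'=56): chars_in_quartet=3 acc=0x7F38 bytes_emitted=3
After char 7 ('C'=2): chars_in_quartet=4 acc=0x1FCE02 -> emit 1F CE 02, reset; bytes_emitted=6
After char 8 ('5'=57): chars_in_quartet=1 acc=0x39 bytes_emitted=6
After char 9 ('A'=0): chars_in_quartet=2 acc=0xE40 bytes_emitted=6
Padding '==': partial quartet acc=0xE40 -> emit E4; bytes_emitted=7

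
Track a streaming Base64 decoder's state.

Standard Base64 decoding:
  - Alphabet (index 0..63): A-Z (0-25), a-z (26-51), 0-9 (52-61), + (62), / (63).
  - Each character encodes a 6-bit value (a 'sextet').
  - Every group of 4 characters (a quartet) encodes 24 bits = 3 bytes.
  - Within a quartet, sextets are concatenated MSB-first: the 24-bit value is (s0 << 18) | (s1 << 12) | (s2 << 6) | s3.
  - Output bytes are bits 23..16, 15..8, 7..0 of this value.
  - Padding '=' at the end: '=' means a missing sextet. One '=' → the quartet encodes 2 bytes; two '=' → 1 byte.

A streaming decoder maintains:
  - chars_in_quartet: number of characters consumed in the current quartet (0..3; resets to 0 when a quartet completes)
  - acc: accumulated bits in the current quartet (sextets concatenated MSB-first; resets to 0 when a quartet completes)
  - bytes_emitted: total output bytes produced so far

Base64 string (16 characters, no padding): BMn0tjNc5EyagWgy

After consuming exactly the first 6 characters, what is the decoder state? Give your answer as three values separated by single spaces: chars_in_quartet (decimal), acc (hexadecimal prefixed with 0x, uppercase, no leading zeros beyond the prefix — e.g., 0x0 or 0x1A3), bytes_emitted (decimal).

Answer: 2 0xB63 3

Derivation:
After char 0 ('B'=1): chars_in_quartet=1 acc=0x1 bytes_emitted=0
After char 1 ('M'=12): chars_in_quartet=2 acc=0x4C bytes_emitted=0
After char 2 ('n'=39): chars_in_quartet=3 acc=0x1327 bytes_emitted=0
After char 3 ('0'=52): chars_in_quartet=4 acc=0x4C9F4 -> emit 04 C9 F4, reset; bytes_emitted=3
After char 4 ('t'=45): chars_in_quartet=1 acc=0x2D bytes_emitted=3
After char 5 ('j'=35): chars_in_quartet=2 acc=0xB63 bytes_emitted=3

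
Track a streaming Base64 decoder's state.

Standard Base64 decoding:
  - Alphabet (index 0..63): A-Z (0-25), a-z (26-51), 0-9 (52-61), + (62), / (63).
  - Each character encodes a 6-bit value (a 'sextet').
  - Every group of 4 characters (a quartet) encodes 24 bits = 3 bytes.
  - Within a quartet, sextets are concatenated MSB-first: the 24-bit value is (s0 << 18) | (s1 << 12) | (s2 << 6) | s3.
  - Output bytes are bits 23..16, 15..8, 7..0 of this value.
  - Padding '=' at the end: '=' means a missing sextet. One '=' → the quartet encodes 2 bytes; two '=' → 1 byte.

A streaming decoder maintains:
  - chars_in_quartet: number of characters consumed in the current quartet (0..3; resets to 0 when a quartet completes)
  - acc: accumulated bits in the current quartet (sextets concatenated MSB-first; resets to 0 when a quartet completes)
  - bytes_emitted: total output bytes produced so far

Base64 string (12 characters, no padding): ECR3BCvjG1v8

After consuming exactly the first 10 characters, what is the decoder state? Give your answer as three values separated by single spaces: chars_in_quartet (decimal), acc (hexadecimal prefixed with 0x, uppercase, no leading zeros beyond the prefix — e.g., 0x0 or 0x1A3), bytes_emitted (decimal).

After char 0 ('E'=4): chars_in_quartet=1 acc=0x4 bytes_emitted=0
After char 1 ('C'=2): chars_in_quartet=2 acc=0x102 bytes_emitted=0
After char 2 ('R'=17): chars_in_quartet=3 acc=0x4091 bytes_emitted=0
After char 3 ('3'=55): chars_in_quartet=4 acc=0x102477 -> emit 10 24 77, reset; bytes_emitted=3
After char 4 ('B'=1): chars_in_quartet=1 acc=0x1 bytes_emitted=3
After char 5 ('C'=2): chars_in_quartet=2 acc=0x42 bytes_emitted=3
After char 6 ('v'=47): chars_in_quartet=3 acc=0x10AF bytes_emitted=3
After char 7 ('j'=35): chars_in_quartet=4 acc=0x42BE3 -> emit 04 2B E3, reset; bytes_emitted=6
After char 8 ('G'=6): chars_in_quartet=1 acc=0x6 bytes_emitted=6
After char 9 ('1'=53): chars_in_quartet=2 acc=0x1B5 bytes_emitted=6

Answer: 2 0x1B5 6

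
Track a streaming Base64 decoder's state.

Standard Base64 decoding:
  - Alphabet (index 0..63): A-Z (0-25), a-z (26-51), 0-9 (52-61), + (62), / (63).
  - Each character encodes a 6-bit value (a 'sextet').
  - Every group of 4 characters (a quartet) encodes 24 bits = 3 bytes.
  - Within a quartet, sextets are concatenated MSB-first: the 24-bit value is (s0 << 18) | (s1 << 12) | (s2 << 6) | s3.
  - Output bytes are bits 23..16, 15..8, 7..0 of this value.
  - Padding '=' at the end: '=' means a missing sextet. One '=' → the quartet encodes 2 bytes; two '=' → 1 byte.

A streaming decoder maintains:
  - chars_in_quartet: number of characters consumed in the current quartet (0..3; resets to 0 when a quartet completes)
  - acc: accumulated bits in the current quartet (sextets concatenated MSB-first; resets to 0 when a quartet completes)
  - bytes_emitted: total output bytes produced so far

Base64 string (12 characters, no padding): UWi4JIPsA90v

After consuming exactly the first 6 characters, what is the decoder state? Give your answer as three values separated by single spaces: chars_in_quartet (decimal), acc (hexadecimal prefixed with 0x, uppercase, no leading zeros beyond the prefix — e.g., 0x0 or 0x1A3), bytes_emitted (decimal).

Answer: 2 0x248 3

Derivation:
After char 0 ('U'=20): chars_in_quartet=1 acc=0x14 bytes_emitted=0
After char 1 ('W'=22): chars_in_quartet=2 acc=0x516 bytes_emitted=0
After char 2 ('i'=34): chars_in_quartet=3 acc=0x145A2 bytes_emitted=0
After char 3 ('4'=56): chars_in_quartet=4 acc=0x5168B8 -> emit 51 68 B8, reset; bytes_emitted=3
After char 4 ('J'=9): chars_in_quartet=1 acc=0x9 bytes_emitted=3
After char 5 ('I'=8): chars_in_quartet=2 acc=0x248 bytes_emitted=3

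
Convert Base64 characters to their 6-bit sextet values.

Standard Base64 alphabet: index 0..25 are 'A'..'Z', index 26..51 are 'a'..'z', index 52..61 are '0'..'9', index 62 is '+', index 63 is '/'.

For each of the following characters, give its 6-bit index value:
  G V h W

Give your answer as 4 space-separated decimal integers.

'G': A..Z range, ord('G') − ord('A') = 6
'V': A..Z range, ord('V') − ord('A') = 21
'h': a..z range, 26 + ord('h') − ord('a') = 33
'W': A..Z range, ord('W') − ord('A') = 22

Answer: 6 21 33 22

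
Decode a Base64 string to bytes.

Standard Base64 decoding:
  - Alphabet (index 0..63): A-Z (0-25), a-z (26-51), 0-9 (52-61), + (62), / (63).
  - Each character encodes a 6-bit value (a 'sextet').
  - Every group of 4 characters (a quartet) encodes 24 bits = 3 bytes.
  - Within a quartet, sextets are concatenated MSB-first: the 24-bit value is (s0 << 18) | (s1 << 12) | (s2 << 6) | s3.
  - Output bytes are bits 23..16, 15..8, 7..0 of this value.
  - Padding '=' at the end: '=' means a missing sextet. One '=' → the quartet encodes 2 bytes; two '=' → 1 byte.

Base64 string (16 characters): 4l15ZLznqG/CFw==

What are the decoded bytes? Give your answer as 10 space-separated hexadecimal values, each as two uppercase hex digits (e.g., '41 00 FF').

After char 0 ('4'=56): chars_in_quartet=1 acc=0x38 bytes_emitted=0
After char 1 ('l'=37): chars_in_quartet=2 acc=0xE25 bytes_emitted=0
After char 2 ('1'=53): chars_in_quartet=3 acc=0x38975 bytes_emitted=0
After char 3 ('5'=57): chars_in_quartet=4 acc=0xE25D79 -> emit E2 5D 79, reset; bytes_emitted=3
After char 4 ('Z'=25): chars_in_quartet=1 acc=0x19 bytes_emitted=3
After char 5 ('L'=11): chars_in_quartet=2 acc=0x64B bytes_emitted=3
After char 6 ('z'=51): chars_in_quartet=3 acc=0x192F3 bytes_emitted=3
After char 7 ('n'=39): chars_in_quartet=4 acc=0x64BCE7 -> emit 64 BC E7, reset; bytes_emitted=6
After char 8 ('q'=42): chars_in_quartet=1 acc=0x2A bytes_emitted=6
After char 9 ('G'=6): chars_in_quartet=2 acc=0xA86 bytes_emitted=6
After char 10 ('/'=63): chars_in_quartet=3 acc=0x2A1BF bytes_emitted=6
After char 11 ('C'=2): chars_in_quartet=4 acc=0xA86FC2 -> emit A8 6F C2, reset; bytes_emitted=9
After char 12 ('F'=5): chars_in_quartet=1 acc=0x5 bytes_emitted=9
After char 13 ('w'=48): chars_in_quartet=2 acc=0x170 bytes_emitted=9
Padding '==': partial quartet acc=0x170 -> emit 17; bytes_emitted=10

Answer: E2 5D 79 64 BC E7 A8 6F C2 17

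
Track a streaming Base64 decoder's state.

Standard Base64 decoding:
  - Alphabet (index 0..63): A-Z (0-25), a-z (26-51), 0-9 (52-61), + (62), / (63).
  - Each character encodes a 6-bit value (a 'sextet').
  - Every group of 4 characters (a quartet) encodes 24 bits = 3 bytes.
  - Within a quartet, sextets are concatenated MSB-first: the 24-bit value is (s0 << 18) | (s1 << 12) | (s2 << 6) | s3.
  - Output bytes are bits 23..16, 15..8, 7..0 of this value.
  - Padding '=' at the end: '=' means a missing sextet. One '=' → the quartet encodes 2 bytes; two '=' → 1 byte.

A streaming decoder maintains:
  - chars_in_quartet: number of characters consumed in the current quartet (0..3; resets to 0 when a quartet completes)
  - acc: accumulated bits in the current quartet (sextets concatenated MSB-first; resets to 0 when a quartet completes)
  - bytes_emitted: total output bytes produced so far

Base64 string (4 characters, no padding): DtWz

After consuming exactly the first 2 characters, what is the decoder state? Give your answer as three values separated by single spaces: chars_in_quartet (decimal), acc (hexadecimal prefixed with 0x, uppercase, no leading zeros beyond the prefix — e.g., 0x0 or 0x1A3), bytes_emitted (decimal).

Answer: 2 0xED 0

Derivation:
After char 0 ('D'=3): chars_in_quartet=1 acc=0x3 bytes_emitted=0
After char 1 ('t'=45): chars_in_quartet=2 acc=0xED bytes_emitted=0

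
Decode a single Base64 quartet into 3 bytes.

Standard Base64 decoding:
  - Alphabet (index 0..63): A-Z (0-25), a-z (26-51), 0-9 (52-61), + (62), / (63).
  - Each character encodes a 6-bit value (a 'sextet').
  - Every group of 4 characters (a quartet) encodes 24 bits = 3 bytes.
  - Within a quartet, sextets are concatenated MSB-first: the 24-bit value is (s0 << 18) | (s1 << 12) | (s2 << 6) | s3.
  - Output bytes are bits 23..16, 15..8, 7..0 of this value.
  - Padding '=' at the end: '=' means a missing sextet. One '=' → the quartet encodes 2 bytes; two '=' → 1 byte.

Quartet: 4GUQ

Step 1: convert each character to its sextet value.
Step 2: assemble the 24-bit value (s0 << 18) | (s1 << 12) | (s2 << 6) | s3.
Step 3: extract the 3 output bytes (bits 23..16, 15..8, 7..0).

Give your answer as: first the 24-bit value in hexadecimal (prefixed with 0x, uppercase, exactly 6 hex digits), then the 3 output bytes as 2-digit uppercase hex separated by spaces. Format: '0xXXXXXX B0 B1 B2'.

Answer: 0xE06510 E0 65 10

Derivation:
Sextets: 4=56, G=6, U=20, Q=16
24-bit: (56<<18) | (6<<12) | (20<<6) | 16
      = 0xE00000 | 0x006000 | 0x000500 | 0x000010
      = 0xE06510
Bytes: (v>>16)&0xFF=E0, (v>>8)&0xFF=65, v&0xFF=10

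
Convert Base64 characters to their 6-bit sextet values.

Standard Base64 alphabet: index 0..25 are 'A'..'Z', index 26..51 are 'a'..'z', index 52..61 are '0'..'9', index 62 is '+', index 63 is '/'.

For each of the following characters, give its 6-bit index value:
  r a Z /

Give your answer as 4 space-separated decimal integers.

Answer: 43 26 25 63

Derivation:
'r': a..z range, 26 + ord('r') − ord('a') = 43
'a': a..z range, 26 + ord('a') − ord('a') = 26
'Z': A..Z range, ord('Z') − ord('A') = 25
'/': index 63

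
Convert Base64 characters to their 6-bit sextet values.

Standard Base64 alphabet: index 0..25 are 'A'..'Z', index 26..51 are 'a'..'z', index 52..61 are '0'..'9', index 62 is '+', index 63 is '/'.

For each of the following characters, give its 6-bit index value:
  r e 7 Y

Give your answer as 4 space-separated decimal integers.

Answer: 43 30 59 24

Derivation:
'r': a..z range, 26 + ord('r') − ord('a') = 43
'e': a..z range, 26 + ord('e') − ord('a') = 30
'7': 0..9 range, 52 + ord('7') − ord('0') = 59
'Y': A..Z range, ord('Y') − ord('A') = 24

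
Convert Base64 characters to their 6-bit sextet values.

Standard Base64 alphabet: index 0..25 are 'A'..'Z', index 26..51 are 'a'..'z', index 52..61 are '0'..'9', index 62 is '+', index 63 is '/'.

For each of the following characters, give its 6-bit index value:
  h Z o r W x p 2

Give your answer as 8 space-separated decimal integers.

Answer: 33 25 40 43 22 49 41 54

Derivation:
'h': a..z range, 26 + ord('h') − ord('a') = 33
'Z': A..Z range, ord('Z') − ord('A') = 25
'o': a..z range, 26 + ord('o') − ord('a') = 40
'r': a..z range, 26 + ord('r') − ord('a') = 43
'W': A..Z range, ord('W') − ord('A') = 22
'x': a..z range, 26 + ord('x') − ord('a') = 49
'p': a..z range, 26 + ord('p') − ord('a') = 41
'2': 0..9 range, 52 + ord('2') − ord('0') = 54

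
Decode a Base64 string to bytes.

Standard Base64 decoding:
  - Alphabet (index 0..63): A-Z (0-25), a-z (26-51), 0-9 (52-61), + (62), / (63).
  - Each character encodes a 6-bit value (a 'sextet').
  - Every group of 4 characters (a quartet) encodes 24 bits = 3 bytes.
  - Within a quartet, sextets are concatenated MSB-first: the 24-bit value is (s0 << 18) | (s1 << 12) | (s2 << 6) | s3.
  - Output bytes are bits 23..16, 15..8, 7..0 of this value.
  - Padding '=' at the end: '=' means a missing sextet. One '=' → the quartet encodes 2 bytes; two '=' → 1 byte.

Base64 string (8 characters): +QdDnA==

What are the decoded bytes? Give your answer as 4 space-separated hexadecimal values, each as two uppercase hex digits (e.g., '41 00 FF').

After char 0 ('+'=62): chars_in_quartet=1 acc=0x3E bytes_emitted=0
After char 1 ('Q'=16): chars_in_quartet=2 acc=0xF90 bytes_emitted=0
After char 2 ('d'=29): chars_in_quartet=3 acc=0x3E41D bytes_emitted=0
After char 3 ('D'=3): chars_in_quartet=4 acc=0xF90743 -> emit F9 07 43, reset; bytes_emitted=3
After char 4 ('n'=39): chars_in_quartet=1 acc=0x27 bytes_emitted=3
After char 5 ('A'=0): chars_in_quartet=2 acc=0x9C0 bytes_emitted=3
Padding '==': partial quartet acc=0x9C0 -> emit 9C; bytes_emitted=4

Answer: F9 07 43 9C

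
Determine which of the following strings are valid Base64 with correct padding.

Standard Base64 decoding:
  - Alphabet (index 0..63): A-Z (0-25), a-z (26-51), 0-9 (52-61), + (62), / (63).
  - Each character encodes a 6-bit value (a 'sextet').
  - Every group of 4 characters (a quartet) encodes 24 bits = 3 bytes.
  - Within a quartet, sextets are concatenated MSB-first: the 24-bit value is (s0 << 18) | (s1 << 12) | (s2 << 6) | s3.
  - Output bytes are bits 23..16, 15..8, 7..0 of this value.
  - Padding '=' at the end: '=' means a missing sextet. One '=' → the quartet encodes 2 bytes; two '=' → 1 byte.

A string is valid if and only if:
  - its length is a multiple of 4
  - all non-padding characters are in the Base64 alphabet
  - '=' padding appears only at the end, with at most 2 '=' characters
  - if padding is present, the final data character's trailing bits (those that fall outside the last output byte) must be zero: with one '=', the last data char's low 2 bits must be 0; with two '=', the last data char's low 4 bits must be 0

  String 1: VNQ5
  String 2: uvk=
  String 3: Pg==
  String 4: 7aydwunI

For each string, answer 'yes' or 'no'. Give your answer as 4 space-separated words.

String 1: 'VNQ5' → valid
String 2: 'uvk=' → valid
String 3: 'Pg==' → valid
String 4: '7aydwunI' → valid

Answer: yes yes yes yes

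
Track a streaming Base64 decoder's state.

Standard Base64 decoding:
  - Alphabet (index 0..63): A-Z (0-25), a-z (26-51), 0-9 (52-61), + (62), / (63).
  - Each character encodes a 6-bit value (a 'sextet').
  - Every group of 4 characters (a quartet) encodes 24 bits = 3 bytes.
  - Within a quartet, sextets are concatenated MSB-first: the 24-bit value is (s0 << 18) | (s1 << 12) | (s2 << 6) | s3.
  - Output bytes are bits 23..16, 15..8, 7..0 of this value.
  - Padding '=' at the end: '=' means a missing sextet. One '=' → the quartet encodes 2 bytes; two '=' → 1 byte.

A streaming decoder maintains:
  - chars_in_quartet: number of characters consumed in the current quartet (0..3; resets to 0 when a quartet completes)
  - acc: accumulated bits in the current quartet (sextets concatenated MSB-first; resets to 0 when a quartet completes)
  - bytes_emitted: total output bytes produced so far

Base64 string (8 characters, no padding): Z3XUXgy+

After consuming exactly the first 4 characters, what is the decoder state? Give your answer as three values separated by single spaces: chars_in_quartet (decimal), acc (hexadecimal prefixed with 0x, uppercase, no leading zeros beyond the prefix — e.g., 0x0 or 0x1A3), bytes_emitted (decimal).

After char 0 ('Z'=25): chars_in_quartet=1 acc=0x19 bytes_emitted=0
After char 1 ('3'=55): chars_in_quartet=2 acc=0x677 bytes_emitted=0
After char 2 ('X'=23): chars_in_quartet=3 acc=0x19DD7 bytes_emitted=0
After char 3 ('U'=20): chars_in_quartet=4 acc=0x6775D4 -> emit 67 75 D4, reset; bytes_emitted=3

Answer: 0 0x0 3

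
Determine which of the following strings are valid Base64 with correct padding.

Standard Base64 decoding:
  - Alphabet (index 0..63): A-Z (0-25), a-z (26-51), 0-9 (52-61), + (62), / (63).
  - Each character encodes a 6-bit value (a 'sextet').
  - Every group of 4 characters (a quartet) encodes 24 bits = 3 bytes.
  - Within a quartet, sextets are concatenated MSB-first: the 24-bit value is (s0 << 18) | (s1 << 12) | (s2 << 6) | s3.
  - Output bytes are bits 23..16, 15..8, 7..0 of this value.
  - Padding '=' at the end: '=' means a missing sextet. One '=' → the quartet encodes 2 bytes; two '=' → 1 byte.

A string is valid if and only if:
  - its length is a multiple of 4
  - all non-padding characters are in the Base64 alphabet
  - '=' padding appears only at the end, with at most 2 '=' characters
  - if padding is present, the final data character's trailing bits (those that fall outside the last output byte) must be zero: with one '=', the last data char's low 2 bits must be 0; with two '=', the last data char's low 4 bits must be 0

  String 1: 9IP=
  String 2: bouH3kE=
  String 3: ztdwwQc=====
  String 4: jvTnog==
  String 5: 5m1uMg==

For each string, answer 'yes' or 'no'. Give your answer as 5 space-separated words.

Answer: no yes no yes yes

Derivation:
String 1: '9IP=' → invalid (bad trailing bits)
String 2: 'bouH3kE=' → valid
String 3: 'ztdwwQc=====' → invalid (5 pad chars (max 2))
String 4: 'jvTnog==' → valid
String 5: '5m1uMg==' → valid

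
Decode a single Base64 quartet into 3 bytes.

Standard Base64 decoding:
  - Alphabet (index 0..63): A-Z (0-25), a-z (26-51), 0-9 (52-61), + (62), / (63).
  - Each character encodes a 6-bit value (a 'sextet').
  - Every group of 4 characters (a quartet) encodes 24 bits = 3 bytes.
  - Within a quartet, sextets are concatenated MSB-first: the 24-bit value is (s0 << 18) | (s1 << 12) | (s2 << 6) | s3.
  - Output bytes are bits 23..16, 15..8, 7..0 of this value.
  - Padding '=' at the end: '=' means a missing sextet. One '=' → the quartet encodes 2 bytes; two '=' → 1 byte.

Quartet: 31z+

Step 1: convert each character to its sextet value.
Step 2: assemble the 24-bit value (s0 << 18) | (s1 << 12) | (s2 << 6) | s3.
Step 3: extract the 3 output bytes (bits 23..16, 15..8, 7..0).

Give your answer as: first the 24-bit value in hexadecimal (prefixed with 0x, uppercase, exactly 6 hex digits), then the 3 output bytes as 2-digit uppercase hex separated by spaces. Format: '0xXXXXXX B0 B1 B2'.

Sextets: 3=55, 1=53, z=51, +=62
24-bit: (55<<18) | (53<<12) | (51<<6) | 62
      = 0xDC0000 | 0x035000 | 0x000CC0 | 0x00003E
      = 0xDF5CFE
Bytes: (v>>16)&0xFF=DF, (v>>8)&0xFF=5C, v&0xFF=FE

Answer: 0xDF5CFE DF 5C FE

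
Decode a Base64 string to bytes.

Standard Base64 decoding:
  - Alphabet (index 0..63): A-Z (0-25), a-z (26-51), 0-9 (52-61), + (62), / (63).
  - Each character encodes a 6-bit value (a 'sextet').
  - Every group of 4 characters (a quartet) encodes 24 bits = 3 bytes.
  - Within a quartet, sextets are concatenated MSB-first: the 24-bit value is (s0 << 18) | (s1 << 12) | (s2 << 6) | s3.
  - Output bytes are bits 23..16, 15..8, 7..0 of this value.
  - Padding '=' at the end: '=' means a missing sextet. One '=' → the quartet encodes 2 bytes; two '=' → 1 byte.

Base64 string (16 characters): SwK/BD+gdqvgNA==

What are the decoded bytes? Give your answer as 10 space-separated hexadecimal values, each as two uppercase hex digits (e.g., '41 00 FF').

After char 0 ('S'=18): chars_in_quartet=1 acc=0x12 bytes_emitted=0
After char 1 ('w'=48): chars_in_quartet=2 acc=0x4B0 bytes_emitted=0
After char 2 ('K'=10): chars_in_quartet=3 acc=0x12C0A bytes_emitted=0
After char 3 ('/'=63): chars_in_quartet=4 acc=0x4B02BF -> emit 4B 02 BF, reset; bytes_emitted=3
After char 4 ('B'=1): chars_in_quartet=1 acc=0x1 bytes_emitted=3
After char 5 ('D'=3): chars_in_quartet=2 acc=0x43 bytes_emitted=3
After char 6 ('+'=62): chars_in_quartet=3 acc=0x10FE bytes_emitted=3
After char 7 ('g'=32): chars_in_quartet=4 acc=0x43FA0 -> emit 04 3F A0, reset; bytes_emitted=6
After char 8 ('d'=29): chars_in_quartet=1 acc=0x1D bytes_emitted=6
After char 9 ('q'=42): chars_in_quartet=2 acc=0x76A bytes_emitted=6
After char 10 ('v'=47): chars_in_quartet=3 acc=0x1DAAF bytes_emitted=6
After char 11 ('g'=32): chars_in_quartet=4 acc=0x76ABE0 -> emit 76 AB E0, reset; bytes_emitted=9
After char 12 ('N'=13): chars_in_quartet=1 acc=0xD bytes_emitted=9
After char 13 ('A'=0): chars_in_quartet=2 acc=0x340 bytes_emitted=9
Padding '==': partial quartet acc=0x340 -> emit 34; bytes_emitted=10

Answer: 4B 02 BF 04 3F A0 76 AB E0 34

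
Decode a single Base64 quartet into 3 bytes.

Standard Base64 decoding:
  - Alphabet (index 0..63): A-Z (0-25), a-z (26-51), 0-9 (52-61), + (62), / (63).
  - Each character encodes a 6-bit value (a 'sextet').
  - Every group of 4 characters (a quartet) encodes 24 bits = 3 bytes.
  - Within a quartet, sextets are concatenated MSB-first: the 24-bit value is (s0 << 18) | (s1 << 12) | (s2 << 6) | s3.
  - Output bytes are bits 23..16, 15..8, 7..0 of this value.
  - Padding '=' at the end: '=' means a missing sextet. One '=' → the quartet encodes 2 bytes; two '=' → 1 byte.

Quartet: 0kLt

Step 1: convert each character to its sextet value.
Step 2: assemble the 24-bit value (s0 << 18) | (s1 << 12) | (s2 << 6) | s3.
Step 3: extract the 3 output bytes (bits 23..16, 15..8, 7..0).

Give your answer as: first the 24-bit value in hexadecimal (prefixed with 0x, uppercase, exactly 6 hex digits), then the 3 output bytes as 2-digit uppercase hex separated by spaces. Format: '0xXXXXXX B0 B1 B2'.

Sextets: 0=52, k=36, L=11, t=45
24-bit: (52<<18) | (36<<12) | (11<<6) | 45
      = 0xD00000 | 0x024000 | 0x0002C0 | 0x00002D
      = 0xD242ED
Bytes: (v>>16)&0xFF=D2, (v>>8)&0xFF=42, v&0xFF=ED

Answer: 0xD242ED D2 42 ED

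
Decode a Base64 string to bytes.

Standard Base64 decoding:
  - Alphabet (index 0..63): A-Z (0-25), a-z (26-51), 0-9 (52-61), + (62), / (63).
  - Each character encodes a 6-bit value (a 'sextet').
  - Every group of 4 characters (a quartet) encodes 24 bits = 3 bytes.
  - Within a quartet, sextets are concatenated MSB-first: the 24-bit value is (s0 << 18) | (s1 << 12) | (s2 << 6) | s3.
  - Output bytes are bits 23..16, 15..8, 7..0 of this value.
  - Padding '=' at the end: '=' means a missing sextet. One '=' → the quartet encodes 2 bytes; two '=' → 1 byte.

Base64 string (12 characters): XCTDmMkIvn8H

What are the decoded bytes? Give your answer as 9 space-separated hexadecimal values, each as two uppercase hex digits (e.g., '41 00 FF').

Answer: 5C 24 C3 98 C9 08 BE 7F 07

Derivation:
After char 0 ('X'=23): chars_in_quartet=1 acc=0x17 bytes_emitted=0
After char 1 ('C'=2): chars_in_quartet=2 acc=0x5C2 bytes_emitted=0
After char 2 ('T'=19): chars_in_quartet=3 acc=0x17093 bytes_emitted=0
After char 3 ('D'=3): chars_in_quartet=4 acc=0x5C24C3 -> emit 5C 24 C3, reset; bytes_emitted=3
After char 4 ('m'=38): chars_in_quartet=1 acc=0x26 bytes_emitted=3
After char 5 ('M'=12): chars_in_quartet=2 acc=0x98C bytes_emitted=3
After char 6 ('k'=36): chars_in_quartet=3 acc=0x26324 bytes_emitted=3
After char 7 ('I'=8): chars_in_quartet=4 acc=0x98C908 -> emit 98 C9 08, reset; bytes_emitted=6
After char 8 ('v'=47): chars_in_quartet=1 acc=0x2F bytes_emitted=6
After char 9 ('n'=39): chars_in_quartet=2 acc=0xBE7 bytes_emitted=6
After char 10 ('8'=60): chars_in_quartet=3 acc=0x2F9FC bytes_emitted=6
After char 11 ('H'=7): chars_in_quartet=4 acc=0xBE7F07 -> emit BE 7F 07, reset; bytes_emitted=9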